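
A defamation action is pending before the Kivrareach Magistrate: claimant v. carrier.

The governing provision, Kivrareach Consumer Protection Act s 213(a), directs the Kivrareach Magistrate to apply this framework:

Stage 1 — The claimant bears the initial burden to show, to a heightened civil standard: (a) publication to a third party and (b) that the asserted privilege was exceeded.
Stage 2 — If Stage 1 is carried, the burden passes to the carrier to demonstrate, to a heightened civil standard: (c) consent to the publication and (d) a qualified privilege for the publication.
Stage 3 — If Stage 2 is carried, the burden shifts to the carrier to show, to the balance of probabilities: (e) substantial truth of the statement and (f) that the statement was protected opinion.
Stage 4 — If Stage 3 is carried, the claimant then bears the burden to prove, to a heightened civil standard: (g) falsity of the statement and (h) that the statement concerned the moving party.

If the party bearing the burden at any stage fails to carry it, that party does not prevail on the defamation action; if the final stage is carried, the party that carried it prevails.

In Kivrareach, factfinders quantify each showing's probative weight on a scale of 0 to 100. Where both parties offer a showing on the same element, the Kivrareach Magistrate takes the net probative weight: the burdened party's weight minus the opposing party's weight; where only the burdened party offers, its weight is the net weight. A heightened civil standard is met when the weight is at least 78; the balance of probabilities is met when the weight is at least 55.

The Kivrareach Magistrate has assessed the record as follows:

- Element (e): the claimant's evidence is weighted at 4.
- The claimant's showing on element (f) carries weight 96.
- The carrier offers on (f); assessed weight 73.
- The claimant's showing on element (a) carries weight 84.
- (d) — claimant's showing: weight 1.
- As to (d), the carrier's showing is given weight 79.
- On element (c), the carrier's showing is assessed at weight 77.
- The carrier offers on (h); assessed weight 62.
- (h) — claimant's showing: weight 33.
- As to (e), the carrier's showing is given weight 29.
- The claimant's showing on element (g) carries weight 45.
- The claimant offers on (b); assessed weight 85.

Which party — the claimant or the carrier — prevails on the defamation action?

claimant

Stage 1 — burden on claimant; standard: a heightened civil standard (weight is at least 78).
    (a): 84 ≥ 78 [met]
    (b): 85 ≥ 78 [met]
  Stage 1 is satisfied; the onus moves to the carrier.
Stage 2 — burden on carrier; standard: a heightened civil standard (weight is at least 78).
    (c): 77 < 78 [not met]
    (d): 79 − 1 = 78 ≥ 78 [met]
  The carrier does not carry Stage 2.
The claimant prevails.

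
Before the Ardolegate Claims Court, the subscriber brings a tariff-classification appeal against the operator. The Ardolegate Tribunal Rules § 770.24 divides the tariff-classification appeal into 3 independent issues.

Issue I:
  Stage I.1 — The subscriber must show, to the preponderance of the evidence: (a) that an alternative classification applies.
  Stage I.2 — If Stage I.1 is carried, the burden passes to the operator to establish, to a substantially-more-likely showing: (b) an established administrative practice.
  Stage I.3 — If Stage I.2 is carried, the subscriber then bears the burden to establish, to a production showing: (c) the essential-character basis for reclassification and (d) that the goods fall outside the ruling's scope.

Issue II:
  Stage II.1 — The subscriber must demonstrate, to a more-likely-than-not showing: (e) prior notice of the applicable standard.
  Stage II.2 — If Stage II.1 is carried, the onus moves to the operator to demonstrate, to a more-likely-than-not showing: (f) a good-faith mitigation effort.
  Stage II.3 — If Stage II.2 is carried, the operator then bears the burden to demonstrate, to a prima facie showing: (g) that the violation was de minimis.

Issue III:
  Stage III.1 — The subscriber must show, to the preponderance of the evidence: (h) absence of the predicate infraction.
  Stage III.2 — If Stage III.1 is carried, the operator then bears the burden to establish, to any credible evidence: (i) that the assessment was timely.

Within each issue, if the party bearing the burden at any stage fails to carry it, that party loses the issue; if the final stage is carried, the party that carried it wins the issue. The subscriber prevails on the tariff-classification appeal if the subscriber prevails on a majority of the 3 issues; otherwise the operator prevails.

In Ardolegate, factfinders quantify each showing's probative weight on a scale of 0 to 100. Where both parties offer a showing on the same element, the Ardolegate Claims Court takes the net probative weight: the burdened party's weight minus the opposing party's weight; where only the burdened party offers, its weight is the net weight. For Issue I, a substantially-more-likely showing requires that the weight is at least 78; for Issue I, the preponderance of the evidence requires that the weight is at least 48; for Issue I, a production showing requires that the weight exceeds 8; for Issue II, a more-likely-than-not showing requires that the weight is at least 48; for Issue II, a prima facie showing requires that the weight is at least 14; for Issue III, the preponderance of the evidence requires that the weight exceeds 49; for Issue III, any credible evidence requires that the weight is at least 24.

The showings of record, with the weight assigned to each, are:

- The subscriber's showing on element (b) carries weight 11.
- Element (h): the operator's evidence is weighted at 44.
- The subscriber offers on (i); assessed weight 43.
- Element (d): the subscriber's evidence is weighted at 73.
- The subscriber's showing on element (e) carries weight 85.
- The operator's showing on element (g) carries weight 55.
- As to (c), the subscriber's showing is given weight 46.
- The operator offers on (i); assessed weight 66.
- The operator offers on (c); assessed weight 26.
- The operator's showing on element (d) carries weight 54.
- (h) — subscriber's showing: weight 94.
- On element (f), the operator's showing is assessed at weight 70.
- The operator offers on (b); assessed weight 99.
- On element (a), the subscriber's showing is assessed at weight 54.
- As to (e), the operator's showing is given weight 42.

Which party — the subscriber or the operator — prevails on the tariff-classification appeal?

— Issue I —
Stage I.1 (subscriber, the preponderance of the evidence, weight is at least 48): (a) 54 ≥ 48 — meets.
  Stage I.1 carried; the burden shifts to the operator.
Stage I.2 (operator, a substantially-more-likely showing, weight is at least 78): (b) net 99−11=88 ≥ 78 — meets.
  The operator carries Stage I.2; the subscriber now bears the burden.
Stage I.3 (subscriber, a production showing, weight exceeds 8): (c) net 46−26=20 > 8 — meets; (d) net 73−54=19 > 8 — meets.
  All elements met at the final stage.
All stages carried — the subscriber prevails on this issue.
— Issue II —
Stage II.1 — burden on subscriber; standard: a more-likely-than-not showing (weight is at least 48).
    (e): 85 − 42 = 43 < 48 [not met]
  Stage II.1 not carried; the subscriber fails its burden.
So the operator prevails on this issue.
— Issue III —
Stage III.1 — burden on subscriber; standard: the preponderance of the evidence (weight exceeds 49).
    (h): 94 − 44 = 50 > 49 [met]
  The subscriber carries Stage III.1; the operator now bears the burden.
Stage III.2 — burden on operator; standard: any credible evidence (weight is at least 24).
    (i): 66 − 43 = 23 < 24 [not met]
  Not every element is met, so the operator fails to carry Stage III.2.
The analysis ends at Stage III.2; the subscriber prevails on this issue.
Per-issue: Issue I → subscriber; Issue II → operator; Issue III → subscriber. The subscriber must prevail on a majority of issues; overall, the subscriber prevails.

subscriber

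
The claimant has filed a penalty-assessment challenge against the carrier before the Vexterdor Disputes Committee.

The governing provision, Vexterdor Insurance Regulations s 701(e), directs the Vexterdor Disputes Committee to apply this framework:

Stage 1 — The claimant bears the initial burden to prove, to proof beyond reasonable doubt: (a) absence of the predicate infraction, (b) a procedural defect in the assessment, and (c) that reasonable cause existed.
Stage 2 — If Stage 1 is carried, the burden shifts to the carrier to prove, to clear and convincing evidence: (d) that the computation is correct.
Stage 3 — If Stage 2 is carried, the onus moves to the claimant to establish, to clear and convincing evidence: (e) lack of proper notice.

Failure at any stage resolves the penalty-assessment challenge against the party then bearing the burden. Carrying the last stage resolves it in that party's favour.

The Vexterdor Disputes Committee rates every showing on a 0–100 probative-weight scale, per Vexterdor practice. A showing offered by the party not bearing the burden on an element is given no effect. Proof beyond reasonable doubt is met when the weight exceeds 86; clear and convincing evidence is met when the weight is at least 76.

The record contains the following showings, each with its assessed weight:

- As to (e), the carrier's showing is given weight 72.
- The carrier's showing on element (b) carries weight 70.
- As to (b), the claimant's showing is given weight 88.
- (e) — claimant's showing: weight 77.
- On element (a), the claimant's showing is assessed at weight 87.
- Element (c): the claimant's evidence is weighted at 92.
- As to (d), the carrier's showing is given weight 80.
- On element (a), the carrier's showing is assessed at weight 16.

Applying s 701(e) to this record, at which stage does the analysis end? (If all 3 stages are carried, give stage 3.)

stage 3

Stage 1 (claimant, proof beyond reasonable doubt, weight exceeds 86): (a) 87 (carrier's 16 disregarded) > 86 — meets; (b) 88 (carrier's 70 disregarded) > 86 — meets; (c) 92 > 86 — meets.
  Stage 1 is satisfied; the onus moves to the carrier.
Stage 2 (carrier, clear and convincing evidence, weight is at least 76): (d) 80 ≥ 76 — meets.
  The carrier carries Stage 2; the claimant now bears the burden.
Stage 3 (claimant, clear and convincing evidence, weight is at least 76): (e) 77 (carrier's 72 disregarded) ≥ 76 — meets.
  The claimant carries the last stage.
With every stage satisfied, the claimant prevails.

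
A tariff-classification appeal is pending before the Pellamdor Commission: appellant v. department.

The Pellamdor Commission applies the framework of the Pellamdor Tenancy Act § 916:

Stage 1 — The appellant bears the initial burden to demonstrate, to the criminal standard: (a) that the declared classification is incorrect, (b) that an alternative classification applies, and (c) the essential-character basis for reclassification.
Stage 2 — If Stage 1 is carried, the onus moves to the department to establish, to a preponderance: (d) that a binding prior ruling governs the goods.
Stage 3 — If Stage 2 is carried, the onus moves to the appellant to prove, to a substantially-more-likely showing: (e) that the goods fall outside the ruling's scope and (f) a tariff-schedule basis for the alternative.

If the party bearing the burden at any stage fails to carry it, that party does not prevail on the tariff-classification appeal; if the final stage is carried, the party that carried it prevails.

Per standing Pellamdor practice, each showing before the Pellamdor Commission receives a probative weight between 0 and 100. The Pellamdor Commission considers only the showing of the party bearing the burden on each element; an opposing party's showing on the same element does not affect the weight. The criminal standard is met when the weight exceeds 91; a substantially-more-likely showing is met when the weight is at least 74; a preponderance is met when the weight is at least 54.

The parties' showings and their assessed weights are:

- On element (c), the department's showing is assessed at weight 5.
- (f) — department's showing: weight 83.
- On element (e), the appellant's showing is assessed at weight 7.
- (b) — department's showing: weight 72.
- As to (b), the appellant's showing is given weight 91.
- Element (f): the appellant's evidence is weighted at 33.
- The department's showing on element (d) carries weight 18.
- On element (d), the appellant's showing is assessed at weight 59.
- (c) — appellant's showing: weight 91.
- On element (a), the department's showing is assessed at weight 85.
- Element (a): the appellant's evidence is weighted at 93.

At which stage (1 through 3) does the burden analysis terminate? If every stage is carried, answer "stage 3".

At Stage 1 the appellant must meet the criminal standard (weight exceeds 91): on (a) the weight is 93 (the department's 85 is given no effect), which does exceed 91, so (a) meets the standard; on (b) the weight is 91 (the department's 72 is given no effect), which does not exceed 91, so (b) does not meet the standard; on (c) the weight is 91 (the department's 5 is given no effect), ≤ 91, so (c) does not meet the standard.
  Stage 1 not carried; the appellant fails its burden.
The department prevails.

stage 1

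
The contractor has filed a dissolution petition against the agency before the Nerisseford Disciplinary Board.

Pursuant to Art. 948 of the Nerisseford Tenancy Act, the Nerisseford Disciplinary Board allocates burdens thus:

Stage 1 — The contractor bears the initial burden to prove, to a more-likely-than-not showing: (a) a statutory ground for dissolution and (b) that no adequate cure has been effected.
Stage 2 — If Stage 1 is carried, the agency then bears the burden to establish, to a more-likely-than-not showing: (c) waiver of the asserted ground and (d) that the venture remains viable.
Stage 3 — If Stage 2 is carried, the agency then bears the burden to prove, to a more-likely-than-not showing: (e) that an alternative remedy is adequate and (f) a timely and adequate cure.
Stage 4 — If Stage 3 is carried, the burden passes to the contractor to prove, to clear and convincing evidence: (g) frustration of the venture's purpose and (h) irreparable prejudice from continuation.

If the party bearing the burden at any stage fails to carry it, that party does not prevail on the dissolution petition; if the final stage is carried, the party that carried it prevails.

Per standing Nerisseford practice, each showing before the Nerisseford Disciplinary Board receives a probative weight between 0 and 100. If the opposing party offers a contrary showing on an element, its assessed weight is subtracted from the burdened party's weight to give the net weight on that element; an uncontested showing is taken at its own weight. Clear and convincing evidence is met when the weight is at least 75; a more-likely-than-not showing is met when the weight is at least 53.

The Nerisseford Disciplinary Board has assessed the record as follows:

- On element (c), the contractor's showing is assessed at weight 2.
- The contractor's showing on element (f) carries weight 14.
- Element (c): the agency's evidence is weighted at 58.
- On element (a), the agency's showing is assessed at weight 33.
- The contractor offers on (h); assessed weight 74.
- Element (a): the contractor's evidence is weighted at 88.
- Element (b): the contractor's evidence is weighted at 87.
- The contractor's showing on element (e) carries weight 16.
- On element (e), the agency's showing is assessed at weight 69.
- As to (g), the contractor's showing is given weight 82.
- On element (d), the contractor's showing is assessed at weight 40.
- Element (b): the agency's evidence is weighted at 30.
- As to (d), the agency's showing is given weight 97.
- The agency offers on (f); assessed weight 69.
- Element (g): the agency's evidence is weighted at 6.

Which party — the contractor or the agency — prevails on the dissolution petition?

agency

Stage 1 — burden on contractor; standard: a more-likely-than-not showing (weight is at least 53).
    (a): 88 − 33 = 55 ≥ 53 [met]
    (b): 87 − 30 = 57 ≥ 53 [met]
  The contractor carries Stage 1; the agency now bears the burden.
Stage 2 — burden on agency; standard: a more-likely-than-not showing (weight is at least 53).
    (c): 58 − 2 = 56 ≥ 53 [met]
    (d): 97 − 40 = 57 ≥ 53 [met]
  All elements met. The agency retains the burden for Stage 3.
Stage 3 — burden on agency; standard: a more-likely-than-not showing (weight is at least 53).
    (e): 69 − 16 = 53 ≥ 53 [met]
    (f): 69 − 14 = 55 ≥ 53 [met]
  The agency carries Stage 3; the contractor now bears the burden.
Stage 4 — burden on contractor; standard: clear and convincing evidence (weight is at least 75).
    (g): 82 − 6 = 76 ≥ 75 [met]
    (h): 74 < 75 [not met]
  The contractor does not carry Stage 4.
The analysis ends at Stage 4; the agency prevails.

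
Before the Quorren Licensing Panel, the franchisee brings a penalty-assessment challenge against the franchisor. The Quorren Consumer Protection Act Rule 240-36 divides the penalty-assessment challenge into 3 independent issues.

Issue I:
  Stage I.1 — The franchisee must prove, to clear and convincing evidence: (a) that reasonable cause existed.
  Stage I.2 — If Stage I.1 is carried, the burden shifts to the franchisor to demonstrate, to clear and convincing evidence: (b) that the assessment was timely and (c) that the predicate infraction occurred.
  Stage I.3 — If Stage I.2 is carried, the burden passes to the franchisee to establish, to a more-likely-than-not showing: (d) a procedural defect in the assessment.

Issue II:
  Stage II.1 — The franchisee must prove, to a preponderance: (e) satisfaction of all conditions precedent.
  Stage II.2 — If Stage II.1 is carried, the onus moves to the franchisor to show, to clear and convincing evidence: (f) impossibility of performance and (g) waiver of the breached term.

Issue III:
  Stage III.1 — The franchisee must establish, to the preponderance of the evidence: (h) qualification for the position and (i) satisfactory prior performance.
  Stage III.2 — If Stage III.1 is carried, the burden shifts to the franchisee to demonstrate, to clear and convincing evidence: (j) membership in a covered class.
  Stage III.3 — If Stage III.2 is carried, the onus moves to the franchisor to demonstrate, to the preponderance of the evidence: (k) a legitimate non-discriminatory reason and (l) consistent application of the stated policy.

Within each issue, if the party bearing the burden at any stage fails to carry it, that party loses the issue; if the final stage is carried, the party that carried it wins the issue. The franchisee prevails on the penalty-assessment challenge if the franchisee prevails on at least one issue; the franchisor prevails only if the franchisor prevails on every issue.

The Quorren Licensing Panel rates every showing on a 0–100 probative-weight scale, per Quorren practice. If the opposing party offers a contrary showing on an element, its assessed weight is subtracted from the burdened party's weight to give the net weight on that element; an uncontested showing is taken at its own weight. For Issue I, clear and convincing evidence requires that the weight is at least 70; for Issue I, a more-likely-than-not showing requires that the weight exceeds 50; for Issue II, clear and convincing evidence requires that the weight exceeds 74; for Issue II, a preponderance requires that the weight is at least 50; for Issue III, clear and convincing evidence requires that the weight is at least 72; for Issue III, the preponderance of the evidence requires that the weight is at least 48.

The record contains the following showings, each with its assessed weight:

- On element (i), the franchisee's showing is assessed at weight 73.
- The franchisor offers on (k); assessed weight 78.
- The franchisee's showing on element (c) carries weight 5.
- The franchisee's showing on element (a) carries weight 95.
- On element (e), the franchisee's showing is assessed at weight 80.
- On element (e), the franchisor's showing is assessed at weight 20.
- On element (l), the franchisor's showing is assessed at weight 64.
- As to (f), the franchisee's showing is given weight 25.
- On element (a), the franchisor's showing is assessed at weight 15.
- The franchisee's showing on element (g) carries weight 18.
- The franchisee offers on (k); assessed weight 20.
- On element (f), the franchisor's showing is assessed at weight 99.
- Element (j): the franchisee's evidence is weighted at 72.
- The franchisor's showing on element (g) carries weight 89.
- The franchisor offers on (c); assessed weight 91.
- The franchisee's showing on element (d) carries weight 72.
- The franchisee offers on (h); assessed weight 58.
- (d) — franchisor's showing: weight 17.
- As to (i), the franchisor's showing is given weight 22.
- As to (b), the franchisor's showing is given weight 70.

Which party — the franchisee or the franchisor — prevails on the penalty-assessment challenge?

— Issue I —
Stage I.1 (franchisee, clear and convincing evidence, weight is at least 70): (a) net 95−15=80 ≥ 70 — meets.
  All elements met. The burden passes to the franchisor.
Stage I.2 (franchisor, clear and convincing evidence, weight is at least 70): (b) 70 ≥ 70 — meets; (c) net 91−5=86 ≥ 70 — meets.
  The franchisor carries Stage I.2; the franchisee now bears the burden.
Stage I.3 (franchisee, a more-likely-than-not showing, weight exceeds 50): (d) net 72−17=55 > 50 — meets.
  The franchisee carries the last stage.
Every stage carried; the franchisee prevails on this issue.
— Issue II —
Stage II.1 — burden on franchisee; standard: a preponderance (weight is at least 50).
    (e): 80 − 20 = 60 ≥ 50 [met]
  All elements met. The burden passes to the franchisor.
Stage II.2 — burden on franchisor; standard: clear and convincing evidence (weight exceeds 74).
    (f): 99 − 25 = 74 ≤ 74 [not met]
    (g): 89 − 18 = 71 ≤ 74 [not met]
  Not every element is met, so the franchisor fails to carry Stage II.2.
The analysis ends at Stage II.2; the franchisee prevails on this issue.
— Issue III —
Stage III.1 — burden on franchisee; standard: the preponderance of the evidence (weight is at least 48).
    (h): 58 ≥ 48 [met]
    (i): 73 − 22 = 51 ≥ 48 [met]
  Stage III.1 is satisfied; the franchisee continues to bear the burden.
Stage III.2 — burden on franchisee; standard: clear and convincing evidence (weight is at least 72).
    (j): 72 ≥ 72 [met]
  Stage III.2 is satisfied; the onus moves to the franchisor.
Stage III.3 — burden on franchisor; standard: the preponderance of the evidence (weight is at least 48).
    (k): 78 − 20 = 58 ≥ 48 [met]
    (l): 64 ≥ 48 [met]
  All elements met at the final stage.
With every stage satisfied, the franchisor prevails on this issue.
Per-issue: Issue I → franchisee; Issue II → franchisee; Issue III → franchisor. The franchisee must prevail on at least one issue; overall, the franchisee prevails.

franchisee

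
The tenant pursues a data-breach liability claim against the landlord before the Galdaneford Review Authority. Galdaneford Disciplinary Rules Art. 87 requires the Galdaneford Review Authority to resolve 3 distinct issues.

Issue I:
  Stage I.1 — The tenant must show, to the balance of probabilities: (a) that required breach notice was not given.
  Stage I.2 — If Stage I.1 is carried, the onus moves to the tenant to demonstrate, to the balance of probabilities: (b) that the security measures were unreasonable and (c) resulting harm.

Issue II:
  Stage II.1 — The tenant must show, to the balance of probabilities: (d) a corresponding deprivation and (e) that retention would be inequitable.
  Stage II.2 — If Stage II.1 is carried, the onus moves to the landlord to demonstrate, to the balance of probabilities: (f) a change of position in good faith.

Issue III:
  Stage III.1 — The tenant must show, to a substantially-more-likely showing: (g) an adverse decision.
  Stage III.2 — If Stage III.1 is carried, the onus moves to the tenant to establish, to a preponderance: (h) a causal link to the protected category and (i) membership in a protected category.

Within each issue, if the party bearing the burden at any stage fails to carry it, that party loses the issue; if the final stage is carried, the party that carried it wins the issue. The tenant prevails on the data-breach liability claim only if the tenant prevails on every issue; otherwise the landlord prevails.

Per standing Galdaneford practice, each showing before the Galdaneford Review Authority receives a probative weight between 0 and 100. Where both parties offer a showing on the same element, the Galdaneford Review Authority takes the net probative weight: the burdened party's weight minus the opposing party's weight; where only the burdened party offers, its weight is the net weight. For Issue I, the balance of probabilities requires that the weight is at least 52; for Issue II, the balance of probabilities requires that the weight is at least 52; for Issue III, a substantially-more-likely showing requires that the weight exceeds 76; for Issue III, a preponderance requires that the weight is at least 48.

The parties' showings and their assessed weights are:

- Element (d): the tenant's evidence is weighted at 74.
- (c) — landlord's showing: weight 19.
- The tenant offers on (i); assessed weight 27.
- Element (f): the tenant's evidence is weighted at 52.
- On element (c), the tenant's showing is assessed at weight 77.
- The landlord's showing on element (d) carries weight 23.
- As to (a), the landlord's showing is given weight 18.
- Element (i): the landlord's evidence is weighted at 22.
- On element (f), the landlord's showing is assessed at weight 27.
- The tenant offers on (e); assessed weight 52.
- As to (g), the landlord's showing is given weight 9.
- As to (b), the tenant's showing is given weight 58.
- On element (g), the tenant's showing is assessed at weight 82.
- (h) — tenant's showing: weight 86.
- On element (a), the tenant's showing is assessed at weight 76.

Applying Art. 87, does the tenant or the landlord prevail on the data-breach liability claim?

— Issue I —
Stage I.1 — burden on tenant; standard: the balance of probabilities (weight is at least 52).
    (a): 76 − 18 = 58 ≥ 52 [met]
  Stage I.1 is satisfied; the tenant continues to bear the burden.
Stage I.2 — burden on tenant; standard: the balance of probabilities (weight is at least 52).
    (b): 58 ≥ 52 [met]
    (c): 77 − 19 = 58 ≥ 52 [met]
  Stage I.2 carried; the final stage is satisfied.
All stages carried — the tenant prevails on this issue.
— Issue II —
Stage II.1 — burden on tenant; standard: the balance of probabilities (weight is at least 52).
    (d): 74 − 23 = 51 < 52 [not met]
    (e): 52 ≥ 52 [met]
  The tenant does not carry Stage II.1.
The landlord prevails on this issue.
— Issue III —
Stage III.1 — burden on tenant; standard: a substantially-more-likely showing (weight exceeds 76).
    (g): 82 − 9 = 73 ≤ 76 [not met]
  Not every element is met, so the tenant fails to carry Stage III.1.
So the landlord prevails on this issue.
Per-issue: Issue I → tenant; Issue II → landlord; Issue III → landlord. The tenant must prevail on every issue; overall, the landlord prevails.

landlord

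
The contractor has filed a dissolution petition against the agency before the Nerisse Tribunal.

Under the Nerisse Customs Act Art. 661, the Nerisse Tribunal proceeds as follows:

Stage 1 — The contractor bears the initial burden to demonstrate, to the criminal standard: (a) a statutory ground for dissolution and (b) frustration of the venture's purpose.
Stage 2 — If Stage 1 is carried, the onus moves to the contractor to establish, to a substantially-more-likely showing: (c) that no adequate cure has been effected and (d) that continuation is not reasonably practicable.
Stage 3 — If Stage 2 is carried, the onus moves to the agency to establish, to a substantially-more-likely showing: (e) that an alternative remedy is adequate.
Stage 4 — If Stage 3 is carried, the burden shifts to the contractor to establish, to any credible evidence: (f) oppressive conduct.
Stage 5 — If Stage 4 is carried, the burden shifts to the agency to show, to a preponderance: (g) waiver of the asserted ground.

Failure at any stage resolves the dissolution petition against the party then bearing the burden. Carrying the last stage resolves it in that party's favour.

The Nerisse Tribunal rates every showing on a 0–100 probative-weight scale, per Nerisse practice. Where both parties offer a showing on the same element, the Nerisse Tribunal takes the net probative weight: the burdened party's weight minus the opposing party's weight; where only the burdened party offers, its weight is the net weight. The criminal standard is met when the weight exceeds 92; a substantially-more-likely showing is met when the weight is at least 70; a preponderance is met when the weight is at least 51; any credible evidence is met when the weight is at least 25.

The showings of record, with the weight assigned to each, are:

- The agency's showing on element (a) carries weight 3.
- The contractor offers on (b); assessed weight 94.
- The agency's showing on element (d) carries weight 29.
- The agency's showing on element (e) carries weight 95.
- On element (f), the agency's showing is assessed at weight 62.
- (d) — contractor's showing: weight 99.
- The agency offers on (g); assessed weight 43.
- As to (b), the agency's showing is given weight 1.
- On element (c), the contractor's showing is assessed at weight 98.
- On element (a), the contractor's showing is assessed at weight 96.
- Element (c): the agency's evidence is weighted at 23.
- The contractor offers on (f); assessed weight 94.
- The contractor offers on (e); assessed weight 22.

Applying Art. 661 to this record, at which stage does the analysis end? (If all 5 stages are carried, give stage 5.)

stage 5

Stage 1 — burden on contractor; standard: the criminal standard (weight exceeds 92).
    (a): 96 − 3 = 93 > 92 [met]
    (b): 94 − 1 = 93 > 92 [met]
  All elements met. The contractor retains the burden for Stage 2.
Stage 2 — burden on contractor; standard: a substantially-more-likely showing (weight is at least 70).
    (c): 98 − 23 = 75 ≥ 70 [met]
    (d): 99 − 29 = 70 ≥ 70 [met]
  Stage 2 carried; the burden shifts to the agency.
Stage 3 — burden on agency; standard: a substantially-more-likely showing (weight is at least 70).
    (e): 95 − 22 = 73 ≥ 70 [met]
  The agency carries Stage 3; the contractor now bears the burden.
Stage 4 — burden on contractor; standard: any credible evidence (weight is at least 25).
    (f): 94 − 62 = 32 ≥ 25 [met]
  Stage 4 carried; the burden shifts to the agency.
Stage 5 — burden on agency; standard: a preponderance (weight is at least 51).
    (g): 43 < 51 [not met]
  The agency does not carry Stage 5.
The contractor prevails.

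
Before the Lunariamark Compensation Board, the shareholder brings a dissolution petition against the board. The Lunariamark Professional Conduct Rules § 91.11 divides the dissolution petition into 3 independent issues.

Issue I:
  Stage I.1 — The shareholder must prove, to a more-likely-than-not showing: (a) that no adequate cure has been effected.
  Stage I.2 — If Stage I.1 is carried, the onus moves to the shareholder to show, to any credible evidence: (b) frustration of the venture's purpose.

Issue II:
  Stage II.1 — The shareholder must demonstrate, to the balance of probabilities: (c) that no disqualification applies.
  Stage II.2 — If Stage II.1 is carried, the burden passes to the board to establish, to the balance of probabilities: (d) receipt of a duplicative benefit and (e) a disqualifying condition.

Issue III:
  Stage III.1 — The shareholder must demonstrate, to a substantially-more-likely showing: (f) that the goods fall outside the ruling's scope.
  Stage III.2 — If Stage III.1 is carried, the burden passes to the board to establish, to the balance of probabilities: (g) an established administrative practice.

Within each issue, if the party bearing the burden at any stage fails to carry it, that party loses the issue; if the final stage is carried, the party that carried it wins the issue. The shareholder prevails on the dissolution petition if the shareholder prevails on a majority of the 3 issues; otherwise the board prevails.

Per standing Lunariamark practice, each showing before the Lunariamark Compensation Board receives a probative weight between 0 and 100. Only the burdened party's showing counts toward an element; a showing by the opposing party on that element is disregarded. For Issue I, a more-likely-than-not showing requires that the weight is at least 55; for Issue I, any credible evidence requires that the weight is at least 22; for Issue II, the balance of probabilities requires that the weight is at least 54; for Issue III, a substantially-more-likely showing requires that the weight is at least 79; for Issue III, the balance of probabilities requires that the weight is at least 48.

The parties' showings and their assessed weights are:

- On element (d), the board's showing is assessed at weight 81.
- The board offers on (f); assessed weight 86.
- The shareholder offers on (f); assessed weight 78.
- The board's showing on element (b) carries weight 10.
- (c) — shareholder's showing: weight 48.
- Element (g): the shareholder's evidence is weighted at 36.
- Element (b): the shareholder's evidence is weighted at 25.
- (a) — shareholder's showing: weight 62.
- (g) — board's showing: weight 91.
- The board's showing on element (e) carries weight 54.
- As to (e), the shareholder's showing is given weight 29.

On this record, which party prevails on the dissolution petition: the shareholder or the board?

— Issue I —
At Stage I.1 the shareholder must meet a more-likely-than-not showing (weight is at least 55): on (a) the weight is 62, which does reach 55, so (a) meets the standard.
  All elements met. The shareholder retains the burden for Stage I.2.
At Stage I.2 the shareholder must meet any credible evidence (weight is at least 22): on (b) the weight is 25 (the board's 10 is given no effect), ≥ 22, so (b) meets the standard.
  The shareholder carries the last stage.
Every stage carried; the shareholder prevails on this issue.
— Issue II —
At Stage II.1 the shareholder must meet the balance of probabilities (weight is at least 54): on (c) the weight is 48, which does not reach 54, so (c) does not meet the standard.
  Not every element is met, so the shareholder fails to carry Stage II.1.
The analysis ends at Stage II.1; the board prevails on this issue.
— Issue III —
Stage III.1 — burden on shareholder; standard: a substantially-more-likely showing (weight is at least 79).
    (f): 78 (board's 86 disregarded) < 79 [not met]
  The shareholder does not carry Stage III.1.
The analysis ends at Stage III.1; the board prevails on this issue.
Per-issue: Issue I → shareholder; Issue II → board; Issue III → board. The shareholder must prevail on a majority of issues; overall, the board prevails.

board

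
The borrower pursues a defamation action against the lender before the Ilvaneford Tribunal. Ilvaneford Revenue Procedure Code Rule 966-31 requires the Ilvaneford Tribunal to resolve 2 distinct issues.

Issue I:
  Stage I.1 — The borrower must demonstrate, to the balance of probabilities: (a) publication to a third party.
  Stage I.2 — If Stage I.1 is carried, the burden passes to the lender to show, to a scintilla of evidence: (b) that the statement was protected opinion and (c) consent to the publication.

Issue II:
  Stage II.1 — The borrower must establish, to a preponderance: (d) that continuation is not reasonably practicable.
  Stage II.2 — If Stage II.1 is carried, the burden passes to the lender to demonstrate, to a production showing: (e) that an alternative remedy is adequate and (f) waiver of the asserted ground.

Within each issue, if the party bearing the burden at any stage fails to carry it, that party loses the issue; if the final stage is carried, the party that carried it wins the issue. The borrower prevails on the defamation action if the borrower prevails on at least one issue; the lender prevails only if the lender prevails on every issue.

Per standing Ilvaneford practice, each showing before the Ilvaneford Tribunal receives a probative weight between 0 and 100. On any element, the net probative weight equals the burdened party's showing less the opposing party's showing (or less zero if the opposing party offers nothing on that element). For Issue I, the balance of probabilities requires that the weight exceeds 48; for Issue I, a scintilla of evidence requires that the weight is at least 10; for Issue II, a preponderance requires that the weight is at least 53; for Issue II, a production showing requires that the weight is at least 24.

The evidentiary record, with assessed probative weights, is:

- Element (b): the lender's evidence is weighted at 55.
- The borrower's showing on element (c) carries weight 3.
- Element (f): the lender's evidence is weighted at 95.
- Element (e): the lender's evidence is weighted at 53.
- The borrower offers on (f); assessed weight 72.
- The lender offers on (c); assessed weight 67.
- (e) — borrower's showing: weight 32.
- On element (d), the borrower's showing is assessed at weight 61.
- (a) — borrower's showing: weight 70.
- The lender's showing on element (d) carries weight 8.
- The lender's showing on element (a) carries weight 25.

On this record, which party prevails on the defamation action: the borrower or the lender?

— Issue I —
Stage I.1 (borrower, the balance of probabilities, weight exceeds 48): (a) net 70−25=45 ≤ 48 — fails.
  Not every element is met, so the borrower fails to carry Stage I.1.
The lender prevails on this issue.
— Issue II —
Stage II.1 (borrower, a preponderance, weight is at least 53): (d) net 61−8=53 ≥ 53 — meets.
  All elements met. The burden passes to the lender.
Stage II.2 (lender, a production showing, weight is at least 24): (e) net 53−32=21 < 24 — fails; (f) net 95−72=23 < 24 — fails.
  The lender does not carry Stage II.2.
The borrower prevails on this issue.
Per-issue: Issue I → lender; Issue II → borrower. The borrower must prevail on at least one issue; overall, the borrower prevails.

borrower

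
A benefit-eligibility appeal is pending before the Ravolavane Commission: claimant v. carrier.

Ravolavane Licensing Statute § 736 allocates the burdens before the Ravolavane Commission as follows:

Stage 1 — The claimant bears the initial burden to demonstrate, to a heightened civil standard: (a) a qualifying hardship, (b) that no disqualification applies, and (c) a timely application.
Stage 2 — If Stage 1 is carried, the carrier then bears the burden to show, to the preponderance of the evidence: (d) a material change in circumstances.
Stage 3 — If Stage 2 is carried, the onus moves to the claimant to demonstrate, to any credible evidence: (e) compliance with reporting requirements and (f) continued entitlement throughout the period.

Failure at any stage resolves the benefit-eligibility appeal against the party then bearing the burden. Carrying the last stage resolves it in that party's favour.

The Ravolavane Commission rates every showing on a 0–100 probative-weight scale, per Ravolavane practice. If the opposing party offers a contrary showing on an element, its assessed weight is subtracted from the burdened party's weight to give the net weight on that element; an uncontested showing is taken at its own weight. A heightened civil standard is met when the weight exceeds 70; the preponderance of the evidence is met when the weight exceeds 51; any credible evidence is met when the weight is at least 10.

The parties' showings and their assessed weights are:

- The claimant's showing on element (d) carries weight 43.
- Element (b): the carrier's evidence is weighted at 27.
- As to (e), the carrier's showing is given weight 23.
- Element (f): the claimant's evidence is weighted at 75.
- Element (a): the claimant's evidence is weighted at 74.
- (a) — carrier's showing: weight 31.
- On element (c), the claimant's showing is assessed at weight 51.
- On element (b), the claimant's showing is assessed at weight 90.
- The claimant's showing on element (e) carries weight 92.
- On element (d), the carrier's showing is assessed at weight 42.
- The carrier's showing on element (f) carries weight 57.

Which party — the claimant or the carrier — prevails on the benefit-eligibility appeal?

carrier

Stage 1 (claimant, a heightened civil standard, weight exceeds 70): (a) net 74−31=43 ≤ 70 — fails; (b) net 90−27=63 ≤ 70 — fails; (c) 51 ≤ 70 — fails.
  Not every element is met, so the claimant fails to carry Stage 1.
The analysis ends at Stage 1; the carrier prevails.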